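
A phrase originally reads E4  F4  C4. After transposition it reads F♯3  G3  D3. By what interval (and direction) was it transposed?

down a minor seventh

Take the first pair: E4 → F#3. E to F spans 7 letter names, so the interval is some kind of seventh.
F#3 to E4 is 10 semitones, which makes it a minor seventh; the second version is lower, so the direction is down.
Checking another pair — C4 → D3 — gives the same interval.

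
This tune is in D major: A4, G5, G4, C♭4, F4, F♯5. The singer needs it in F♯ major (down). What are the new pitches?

C#4 B4 B3 Eb3 A3 A#4

From D down to F♯ is a minor sixth; apply that to each pitch.
A4 becomes C#4
G5 becomes B4
G4 becomes B3
Cb4 becomes Eb3
F4 becomes A3
F#5 becomes A#4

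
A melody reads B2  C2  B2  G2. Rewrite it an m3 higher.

B2 gives D3
C2 gives Eb2
B2 gives D3
G2 gives Bb2

D3 Eb2 D3 Bb2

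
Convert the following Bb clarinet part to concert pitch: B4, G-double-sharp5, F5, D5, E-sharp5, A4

A4 F##5 Eb5 C5 D#5 G4

The Bb clarinet sounds a major second below written, so transpose each written note down a major second.
B4 gives A4
G##5 gives F##5
F5 gives Eb5
D5 gives C5
E#5 gives D#5
A4 gives G4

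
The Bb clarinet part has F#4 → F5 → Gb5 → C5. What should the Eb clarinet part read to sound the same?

C#4 C5 Db5 G4

First find concert pitch: the Bb clarinet sounds a major second below written, so F#4 F5 Gb5 C5 sounds E4 Eb5 Fb5 Bb4.
Then write for Eb clarinet: it sounds a minor third above written, so the part must be a minor third below concert.
E4 → C#4
Eb5 → C5
Fb5 → Db5
Bb4 → G4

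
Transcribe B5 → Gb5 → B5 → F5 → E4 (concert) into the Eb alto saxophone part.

G#6 Eb6 G#6 D6 C#5

The Eb alto saxophone sounds a major sixth below written, so the written part must be a major sixth above concert — transpose each note up.
B5 becomes G#6
Gb5 becomes Eb6
B5 becomes G#6
F5 becomes D6
E4 becomes C#5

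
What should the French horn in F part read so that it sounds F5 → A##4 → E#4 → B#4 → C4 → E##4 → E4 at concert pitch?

C6 E##5 B#4 F##5 G4 B##4 B4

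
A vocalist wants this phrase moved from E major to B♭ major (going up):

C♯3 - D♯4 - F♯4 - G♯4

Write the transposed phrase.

G3 A4 C5 D5

From E up to B♭ is a diminished fifth; apply that to each pitch.
C#3 becomes G3
D#4 becomes A4
F#4 becomes C5
G#4 becomes D5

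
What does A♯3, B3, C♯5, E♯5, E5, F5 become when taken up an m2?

B3 C4 D5 F#5 F5 Gb5

A#3 becomes B3
B3 becomes C4
C#5 becomes D5
E#5 becomes F#5
E5 becomes F5
F5 becomes Gb5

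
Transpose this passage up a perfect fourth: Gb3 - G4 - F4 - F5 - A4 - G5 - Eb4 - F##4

Gb3: a fourth up reaches C, and 5 semitones makes it Cb4.
G4: a fourth up reaches C, and 5 semitones makes it C5.
A perfect fourth up from F4 gives Bb4.
F5 up a perfect fourth is Bb5.
A4: a fourth up reaches D, and 5 semitones makes it D5.
G5 up a perfect fourth is C6.
Eb4 up a perfect fourth is Ab4.
A perfect fourth up from F##4 gives B#4.

Cb4 C5 Bb4 Bb5 D5 C6 Ab4 B#4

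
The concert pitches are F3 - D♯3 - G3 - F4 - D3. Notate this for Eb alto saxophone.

D4 B#3 E4 D5 B3

Written C4 sounds as Eb3 on the Eb alto saxophone, so concert pitches are written a major sixth up.
F3 → D4
D#3 → B#3
G3 → E4
F4 → D5
D3 → B3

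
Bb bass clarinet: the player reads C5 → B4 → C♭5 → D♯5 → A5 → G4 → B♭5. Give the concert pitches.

Written C4 on the Bb bass clarinet sounds as Bb2, a major ninth lower; apply that shift to every note.
C5 becomes Bb3
B4 becomes A3
Cb5 becomes Bbb3
D#5 becomes C#4
A5 becomes G4
G4 becomes F3
Bb5 becomes Ab4

Bb3 A3 Bbb3 C#4 G4 F3 Ab4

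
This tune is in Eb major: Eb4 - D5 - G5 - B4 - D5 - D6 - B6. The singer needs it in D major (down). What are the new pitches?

D4 C#5 F#5 A#4 C#5 C#6 A#6

From Eb down to D is a minor second; apply that to each pitch.
Eb4 → D4
D5 → C#5
G5 → F#5
B4 → A#4
D5 → C#5
D6 → C#6
B6 → A#6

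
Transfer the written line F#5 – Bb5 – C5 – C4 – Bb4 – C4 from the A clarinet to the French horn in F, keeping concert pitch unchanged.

A#5 D6 E5 E4 D5 E4

First find concert pitch: the A clarinet sounds a minor third below written, so F#5 Bb5 C5 C4 Bb4 C4 sounds D#5 G5 A4 A3 G4 A3.
Then write for French horn in F: it sounds a perfect fifth below written, so the part must be a perfect fifth above concert.
D#5 → A#5
G5 → D6
A4 → E5
A3 → E4
G4 → D5
A3 → E4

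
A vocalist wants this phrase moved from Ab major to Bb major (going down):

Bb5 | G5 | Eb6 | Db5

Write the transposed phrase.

C5 A4 F5 Eb4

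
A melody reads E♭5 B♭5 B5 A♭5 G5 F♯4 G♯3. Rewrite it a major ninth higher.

Eb5: a ninth up reaches F, and 14 semitones makes it F6.
A major ninth up from Bb5 gives C7.
A major ninth up from B5 gives C#7.
Ab5: a ninth up reaches B, and 14 semitones makes it Bb6.
G5 up a major ninth is A6.
F#4 up a major ninth is G#5.
G#3 up a major ninth is A#4.

F6 C7 C#7 Bb6 A6 G#5 A#4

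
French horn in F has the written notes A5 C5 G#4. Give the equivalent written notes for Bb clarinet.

First find concert pitch: the French horn in F sounds a perfect fifth below written, so A5 C5 G#4 sounds D5 F4 C#4.
Then write for Bb clarinet: it sounds a major second below written, so the part must be a major second above concert.
D5 → E5
F4 → G4
C#4 → D#4

E5 G4 D#4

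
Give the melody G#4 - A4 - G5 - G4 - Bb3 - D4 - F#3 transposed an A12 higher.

D##6 E#6 D#7 D#6 F#5 A#5 C##5

G#4 -> D##6
A4 -> E#6
G5 -> D#7
G4 -> D#6
Bb3 -> F#5
D4 -> A#5
F#3 -> C##5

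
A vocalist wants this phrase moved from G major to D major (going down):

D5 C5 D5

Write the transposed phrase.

A4 G4 A4

From G down to D is a perfect fourth; apply that to each pitch.
D5 gives A4
C5 gives G4
D5 gives A4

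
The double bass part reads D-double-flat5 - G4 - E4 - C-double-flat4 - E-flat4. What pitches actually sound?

Dbb4 G3 E3 Cbb3 Eb3

Written C4 on the double bass sounds as C3, a perfect octave lower; apply that shift to every note.
Dbb5 gives Dbb4
G4 gives G3
E4 gives E3
Cbb4 gives Cbb3
Eb4 gives Eb3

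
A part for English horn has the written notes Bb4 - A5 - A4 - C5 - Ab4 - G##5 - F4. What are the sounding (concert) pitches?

Written C4 on the English horn sounds as F3, a perfect fifth lower; apply that shift to every note.
Bb4 gives Eb4
A5 gives D5
A4 gives D4
C5 gives F4
Ab4 gives Db4
G##5 gives C##5
F4 gives Bb3

Eb4 D5 D4 F4 Db4 C##5 Bb3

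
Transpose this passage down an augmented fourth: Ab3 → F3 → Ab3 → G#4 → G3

Ebb3 Cb3 Ebb3 D4 Db3

Ab3 -> Ebb3
F3 -> Cb3
Ab3 -> Ebb3
G#4 -> D4
G3 -> Db3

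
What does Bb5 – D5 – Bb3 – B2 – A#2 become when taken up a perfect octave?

Bb6 D6 Bb4 B3 A#3

Bb5: an octave up reaches B, and 12 semitones makes it Bb6.
D5 up a perfect octave is D6.
Bb3: an octave up reaches B, and 12 semitones makes it Bb4.
A perfect octave up from B2 gives B3.
A#2: an octave up reaches A, and 12 semitones makes it A#3.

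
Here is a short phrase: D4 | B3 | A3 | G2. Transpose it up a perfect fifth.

A4 F#4 E4 D3

D4 to A4
B3 to F#4
A3 to E4
G2 to D3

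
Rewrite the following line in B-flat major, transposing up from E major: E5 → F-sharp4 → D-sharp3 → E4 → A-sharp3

Bb5 C5 A3 Bb4 E4

E major to B-flat major up is a diminished fifth, so every note moves up by that interval.
E5 to Bb5
F#4 to C5
D#3 to A3
E4 to Bb4
A#3 to E4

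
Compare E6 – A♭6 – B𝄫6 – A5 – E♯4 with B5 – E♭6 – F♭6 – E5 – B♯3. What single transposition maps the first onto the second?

From E6 to B5 is 4 letter names — a fourth of some quality.
B5 to E6 is 5 semitones, which makes it a perfect fourth; the second version is lower, so the direction is down.
Checking another pair — E#4 → B#3 — gives the same interval.

down a perfect fourth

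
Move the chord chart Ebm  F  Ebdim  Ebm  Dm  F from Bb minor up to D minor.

Bb minor up to D minor is a major third; each chord root moves by that interval while the quality stays the same.
Ebm: root Eb up a major third → G, giving Gm.
F: root F up a major third → A, giving A.
Ebdim: root Eb up a major third → G, giving Gdim.
Ebm: root Eb up a major third → G, giving Gm.
Dm: root D up a major third → F#, giving F#m.
F: root F up a major third → A, giving A.

Gm A Gdim Gm F#m A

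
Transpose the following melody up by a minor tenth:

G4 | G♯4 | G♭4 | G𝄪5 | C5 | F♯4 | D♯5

Bb5 B5 Bbb5 B#6 Eb6 A5 F#6

G4 becomes Bb5
G#4 becomes B5
Gb4 becomes Bbb5
G##5 becomes B#6
C5 becomes Eb6
F#4 becomes A5
D#5 becomes F#6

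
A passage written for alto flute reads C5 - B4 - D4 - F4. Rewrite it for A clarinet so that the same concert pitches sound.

Bb4 A4 C4 Eb4

First find concert pitch: the alto flute sounds a perfect fourth below written, so C5 B4 D4 F4 sounds G4 F#4 A3 C4.
Then write for A clarinet: it sounds a minor third below written, so the part must be a minor third above concert.
G4 → Bb4
F#4 → A4
A3 → C4
C4 → Eb4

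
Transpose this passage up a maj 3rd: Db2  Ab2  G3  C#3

F2 C3 B3 E#3

Db2 gives F2
Ab2 gives C3
G3 gives B3
C#3 gives E#3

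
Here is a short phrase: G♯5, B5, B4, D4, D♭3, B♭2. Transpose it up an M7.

G#5: a seventh up reaches F, and 11 semitones makes it F##6.
A major seventh up from B5 gives A#6.
B4: a seventh up reaches A, and 11 semitones makes it A#5.
D4: a seventh up reaches C, and 11 semitones makes it C#5.
Db3: a seventh up reaches C, and 11 semitones makes it C4.
Bb2 up a major seventh is A3.

F##6 A#6 A#5 C#5 C4 A3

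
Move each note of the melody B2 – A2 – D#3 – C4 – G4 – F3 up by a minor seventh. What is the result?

A3 G3 C#4 Bb4 F5 Eb4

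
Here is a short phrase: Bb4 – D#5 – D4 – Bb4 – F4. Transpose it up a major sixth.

G5 B#5 B4 G5 D5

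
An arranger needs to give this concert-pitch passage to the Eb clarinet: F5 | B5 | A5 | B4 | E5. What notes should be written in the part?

The Eb clarinet sounds a minor third above written, so the written part must be a minor third below concert — transpose each note down.
F5 gives D5
B5 gives G#5
A5 gives F#5
B4 gives G#4
E5 gives C#5

D5 G#5 F#5 G#4 C#5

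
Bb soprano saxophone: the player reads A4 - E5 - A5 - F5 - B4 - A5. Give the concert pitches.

G4 D5 G5 Eb5 A4 G5

Written C4 on the Bb soprano saxophone sounds as Bb3, a major second lower; apply that shift to every note.
A4 -> G4
E5 -> D5
A5 -> G5
F5 -> Eb5
B4 -> A4
A5 -> G5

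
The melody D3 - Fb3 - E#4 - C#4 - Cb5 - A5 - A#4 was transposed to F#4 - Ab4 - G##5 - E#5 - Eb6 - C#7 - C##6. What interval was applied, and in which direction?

up a major tenth

From D3 to F#4 is 10 letter names — a tenth of some quality.
D3 to F#4 is 16 semitones, which makes it a major tenth; the second version is higher, so the direction is up.
Checking another pair — A#4 → C##6 — gives the same interval.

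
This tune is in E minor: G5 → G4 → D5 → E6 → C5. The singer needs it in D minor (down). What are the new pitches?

F5 F4 C5 D6 Bb4

E minor to D minor down is a major second, so every note moves down by that interval.
G5 -> F5
G4 -> F4
D5 -> C5
E6 -> D6
C5 -> Bb4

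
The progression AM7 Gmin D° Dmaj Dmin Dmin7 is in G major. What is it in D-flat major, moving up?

G major up to D-flat major is a diminished fifth; each chord root moves by that interval while the quality stays the same.
AM7: root A up a diminished fifth → Eb, giving EbM7.
Gmin: root G up a diminished fifth → Db, giving Dbmin.
D°: root D up a diminished fifth → Ab, giving Ab°.
Dmaj: root D up a diminished fifth → Ab, giving Abmaj.
Dmin: root D up a diminished fifth → Ab, giving Abmin.
Dmin7: root D up a diminished fifth → Ab, giving Abmin7.

EbM7 Dbmin Ab° Abmaj Abmin Abmin7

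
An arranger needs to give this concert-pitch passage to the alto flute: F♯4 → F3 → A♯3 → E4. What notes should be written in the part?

B4 Bb3 D#4 A4

The alto flute sounds a perfect fourth below written, so the written part must be a perfect fourth above concert — transpose each note up.
F#4 -> B4
F3 -> Bb3
A#3 -> D#4
E4 -> A4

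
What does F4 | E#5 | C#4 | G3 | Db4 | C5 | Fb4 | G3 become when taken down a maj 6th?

Ab3 G#4 E3 Bb2 Fb3 Eb4 Abb3 Bb2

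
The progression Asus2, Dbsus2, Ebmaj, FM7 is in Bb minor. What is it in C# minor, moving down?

B#sus2 Esus2 F#maj G#M7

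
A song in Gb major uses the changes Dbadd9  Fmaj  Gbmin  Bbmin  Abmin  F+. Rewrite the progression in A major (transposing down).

Gb major down to A major is a diminished seventh; each chord root moves by that interval while the quality stays the same.
Dbadd9: root Db down a diminished seventh → E, giving Eadd9.
Fmaj: root F down a diminished seventh → G#, giving G#maj.
Gbmin: root Gb down a diminished seventh → A, giving Amin.
Bbmin: root Bb down a diminished seventh → C#, giving C#min.
Abmin: root Ab down a diminished seventh → B, giving Bmin.
F+: root F down a diminished seventh → G#, giving G#+.

Eadd9 G#maj Amin C#min Bmin G#+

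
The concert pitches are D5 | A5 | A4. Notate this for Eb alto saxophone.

Written C4 sounds as Eb3 on the Eb alto saxophone, so concert pitches are written a major sixth up.
D5 to B5
A5 to F#6
A4 to F#5

B5 F#6 F#5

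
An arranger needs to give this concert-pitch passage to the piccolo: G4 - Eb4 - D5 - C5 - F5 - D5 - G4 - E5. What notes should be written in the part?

The piccolo sounds a perfect octave above written, so the written part must be a perfect octave below concert — transpose each note down.
G4 gives G3
Eb4 gives Eb3
D5 gives D4
C5 gives C4
F5 gives F4
D5 gives D4
G4 gives G3
E5 gives E4

G3 Eb3 D4 C4 F4 D4 G3 E4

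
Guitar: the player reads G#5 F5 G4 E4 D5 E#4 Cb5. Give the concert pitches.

G#4 F4 G3 E3 D4 E#3 Cb4

The guitar sounds a perfect octave below written, so transpose each written note down a perfect octave.
G#5 → G#4
F5 → F4
G4 → G3
E4 → E3
D5 → D4
E#4 → E#3
Cb5 → Cb4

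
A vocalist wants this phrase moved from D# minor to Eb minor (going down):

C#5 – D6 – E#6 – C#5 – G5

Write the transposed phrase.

From D# down to Eb is an augmented seventh; apply that to each pitch.
C#5 gives Db4
D6 gives Ebb5
E#6 gives F5
C#5 gives Db4
G5 gives Abb4

Db4 Ebb5 F5 Db4 Abb4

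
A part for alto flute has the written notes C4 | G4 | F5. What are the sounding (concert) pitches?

Written C4 on the alto flute sounds as G3, a perfect fourth lower; apply that shift to every note.
C4 → G3
G4 → D4
F5 → C5

G3 D4 C5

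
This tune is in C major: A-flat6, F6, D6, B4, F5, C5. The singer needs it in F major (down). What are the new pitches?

Db6 Bb5 G5 E4 Bb4 F4

From C down to F is a perfect fifth; apply that to each pitch.
Ab6 → Db6
F6 → Bb5
D6 → G5
B4 → E4
F5 → Bb4
C5 → F4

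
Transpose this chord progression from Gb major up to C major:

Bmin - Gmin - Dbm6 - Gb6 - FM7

E#min C#min Gm6 C6 BM7

Gb major up to C major is an augmented fourth; each chord root moves by that interval while the quality stays the same.
Bmin: root B up an augmented fourth → E#, giving E#min.
Gmin: root G up an augmented fourth → C#, giving C#min.
Dbm6: root Db up an augmented fourth → G, giving Gm6.
Gb6: root Gb up an augmented fourth → C, giving C6.
FM7: root F up an augmented fourth → B, giving BM7.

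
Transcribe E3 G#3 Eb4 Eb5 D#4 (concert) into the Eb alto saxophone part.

C#4 E#4 C5 C6 B#4

The Eb alto saxophone sounds a major sixth below written, so the written part must be a major sixth above concert — transpose each note up.
E3 -> C#4
G#3 -> E#4
Eb4 -> C5
Eb5 -> C6
D#4 -> B#4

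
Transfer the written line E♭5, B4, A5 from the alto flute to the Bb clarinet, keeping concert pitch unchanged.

C5 G#4 F#5

First find concert pitch: the alto flute sounds a perfect fourth below written, so E♭5 B4 A5 sounds Bb4 F#4 E5.
Then write for Bb clarinet: it sounds a major second below written, so the part must be a major second above concert.
Bb4 → C5
F#4 → G#4
E5 → F#5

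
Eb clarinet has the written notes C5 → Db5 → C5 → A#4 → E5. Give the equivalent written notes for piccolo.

First find concert pitch: the Eb clarinet sounds a minor third above written, so C5 Db5 C5 A#4 E5 sounds Eb5 Fb5 Eb5 C#5 G5.
Then write for piccolo: it sounds a perfect octave above written, so the part must be a perfect octave below concert.
Eb5 → Eb4
Fb5 → Fb4
Eb5 → Eb4
C#5 → C#4
G5 → G4

Eb4 Fb4 Eb4 C#4 G4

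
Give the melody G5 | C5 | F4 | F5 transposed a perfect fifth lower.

A perfect fifth down from G5 gives C5.
C5: a fifth down reaches F, and 7 semitones makes it F4.
F4: a fifth down reaches B, and 7 semitones makes it Bb3.
F5 down a perfect fifth is Bb4.

C5 F4 Bb3 Bb4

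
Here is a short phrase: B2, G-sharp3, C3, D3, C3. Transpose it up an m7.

A3 F#4 Bb3 C4 Bb3

B2: a seventh up reaches A, and 10 semitones makes it A3.
A minor seventh up from G#3 gives F#4.
C3 up a minor seventh is Bb3.
A minor seventh up from D3 gives C4.
A minor seventh up from C3 gives Bb3.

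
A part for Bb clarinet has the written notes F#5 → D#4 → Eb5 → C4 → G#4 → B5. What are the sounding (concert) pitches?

E5 C#4 Db5 Bb3 F#4 A5

The Bb clarinet sounds a major second below written, so transpose each written note down a major second.
F#5 -> E5
D#4 -> C#4
Eb5 -> Db5
C4 -> Bb3
G#4 -> F#4
B5 -> A5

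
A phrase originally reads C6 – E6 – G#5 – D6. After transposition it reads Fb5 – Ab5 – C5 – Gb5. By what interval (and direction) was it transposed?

From C6 to Fb5 is 5 letter names — a fifth of some quality.
Fb5 to C6 is 8 semitones, which makes it an augmented fifth; the second version is lower, so the direction is down.
Checking another pair — D6 → Gb5 — gives the same interval.

down an augmented fifth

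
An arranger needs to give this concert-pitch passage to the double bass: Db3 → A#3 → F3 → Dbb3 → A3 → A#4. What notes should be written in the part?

The double bass sounds a perfect octave below written, so the written part must be a perfect octave above concert — transpose each note up.
Db3 becomes Db4
A#3 becomes A#4
F3 becomes F4
Dbb3 becomes Dbb4
A3 becomes A4
A#4 becomes A#5

Db4 A#4 F4 Dbb4 A4 A#5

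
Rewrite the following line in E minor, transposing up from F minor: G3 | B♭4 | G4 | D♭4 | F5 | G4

F minor to E minor up is a major seventh, so every note moves up by that interval.
G3 → F#4
Bb4 → A5
G4 → F#5
Db4 → C5
F5 → E6
G4 → F#5

F#4 A5 F#5 C5 E6 F#5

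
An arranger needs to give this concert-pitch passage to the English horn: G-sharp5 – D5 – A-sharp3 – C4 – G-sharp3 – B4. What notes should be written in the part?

Written C4 sounds as F3 on the English horn, so concert pitches are written a perfect fifth up.
G#5 gives D#6
D5 gives A5
A#3 gives E#4
C4 gives G4
G#3 gives D#4
B4 gives F#5

D#6 A5 E#4 G4 D#4 F#5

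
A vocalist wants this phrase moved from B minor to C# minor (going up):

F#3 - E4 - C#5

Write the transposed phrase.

G#3 F#4 D#5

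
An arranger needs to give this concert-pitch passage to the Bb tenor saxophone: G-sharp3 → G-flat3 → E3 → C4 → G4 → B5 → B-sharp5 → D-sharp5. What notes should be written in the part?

A#4 Ab4 F#4 D5 A5 C#7 C##7 E#6

The Bb tenor saxophone sounds a major ninth below written, so the written part must be a major ninth above concert — transpose each note up.
G#3 -> A#4
Gb3 -> Ab4
E3 -> F#4
C4 -> D5
G4 -> A5
B5 -> C#7
B#5 -> C##7
D#5 -> E#6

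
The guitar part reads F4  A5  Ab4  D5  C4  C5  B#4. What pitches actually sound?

The guitar sounds a perfect octave below written, so transpose each written note down a perfect octave.
F4 → F3
A5 → A4
Ab4 → Ab3
D5 → D4
C4 → C3
C5 → C4
B#4 → B#3

F3 A4 Ab3 D4 C3 C4 B#3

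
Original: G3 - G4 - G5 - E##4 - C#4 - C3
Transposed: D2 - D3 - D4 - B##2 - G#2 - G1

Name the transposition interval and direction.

down a perfect eleventh

From G3 to D2 is 11 letter names — an eleventh of some quality.
D2 to G3 is 17 semitones, which makes it a perfect eleventh; the second version is lower, so the direction is down.
Checking another pair — C3 → G1 — gives the same interval.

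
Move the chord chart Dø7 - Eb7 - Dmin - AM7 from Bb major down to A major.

C#ø7 D7 C#min G#M7

Bb major down to A major is a minor second; each chord root moves by that interval while the quality stays the same.
Dø7: root D down a minor second → C#, giving C#ø7.
Eb7: root Eb down a minor second → D, giving D7.
Dmin: root D down a minor second → C#, giving C#min.
AM7: root A down a minor second → G#, giving G#M7.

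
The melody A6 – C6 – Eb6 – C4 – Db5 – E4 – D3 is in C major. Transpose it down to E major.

C#6 E5 G5 E3 F4 G#3 F#2

C major to E major down is a minor sixth, so every note moves down by that interval.
A6 gives C#6
C6 gives E5
Eb6 gives G5
C4 gives E3
Db5 gives F4
E4 gives G#3
D3 gives F#2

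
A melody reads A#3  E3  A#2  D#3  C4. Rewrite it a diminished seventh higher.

G4 Db4 G3 C4 Bbb4

A#3 gives G4
E3 gives Db4
A#2 gives G3
D#3 gives C4
C4 gives Bbb4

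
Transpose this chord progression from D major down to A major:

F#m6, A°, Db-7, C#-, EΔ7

D major down to A major is a perfect fourth; each chord root moves by that interval while the quality stays the same.
F#m6: root F# down a perfect fourth → C#, giving C#m6.
A°: root A down a perfect fourth → E, giving E°.
Db-7: root Db down a perfect fourth → Ab, giving Ab-7.
C#-: root C# down a perfect fourth → G#, giving G#-.
EΔ7: root E down a perfect fourth → B, giving BΔ7.

C#m6 E° Ab-7 G#- BΔ7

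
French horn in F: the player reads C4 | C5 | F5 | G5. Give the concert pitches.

F3 F4 Bb4 C5

Written C4 on the French horn in F sounds as F3, a perfect fifth lower; apply that shift to every note.
C4 → F3
C5 → F4
F5 → Bb4
G5 → C5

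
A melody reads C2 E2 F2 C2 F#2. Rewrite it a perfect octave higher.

C3 E3 F3 C3 F#3

C2 up a perfect octave is C3.
A perfect octave up from E2 gives E3.
A perfect octave up from F2 gives F3.
C2: an octave up reaches C, and 12 semitones makes it C3.
A perfect octave up from F#2 gives F#3.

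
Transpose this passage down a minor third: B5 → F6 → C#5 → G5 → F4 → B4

A minor third down from B5 gives G#5.
F6 down a minor third is D6.
C#5: a third down reaches A, and 3 semitones makes it A#4.
A minor third down from G5 gives E5.
A minor third down from F4 gives D4.
B4: a third down reaches G, and 3 semitones makes it G#4.

G#5 D6 A#4 E5 D4 G#4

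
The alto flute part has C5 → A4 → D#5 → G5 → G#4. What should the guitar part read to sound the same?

G5 E5 A#5 D6 D#5

First find concert pitch: the alto flute sounds a perfect fourth below written, so C5 A4 D#5 G5 G#4 sounds G4 E4 A#4 D5 D#4.
Then write for guitar: it sounds a perfect octave below written, so the part must be a perfect octave above concert.
G4 → G5
E4 → E5
A#4 → A#5
D5 → D6
D#4 → D#5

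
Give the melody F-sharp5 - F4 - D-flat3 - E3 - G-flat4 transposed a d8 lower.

F##4 F#3 D2 E#2 G3

F#5 -> F##4
F4 -> F#3
Db3 -> D2
E3 -> E#2
Gb4 -> G3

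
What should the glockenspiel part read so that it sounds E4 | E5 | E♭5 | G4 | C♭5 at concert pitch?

E2 E3 Eb3 G2 Cb3

The glockenspiel sounds a perfect fifteenth above written, so the written part must be a perfect fifteenth below concert — transpose each note down.
E4 → E2
E5 → E3
Eb5 → Eb3
G4 → G2
Cb5 → Cb3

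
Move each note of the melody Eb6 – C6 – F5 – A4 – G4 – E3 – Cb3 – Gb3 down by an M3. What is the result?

Eb6 becomes Cb6
C6 becomes Ab5
F5 becomes Db5
A4 becomes F4
G4 becomes Eb4
E3 becomes C3
Cb3 becomes Abb2
Gb3 becomes Ebb3

Cb6 Ab5 Db5 F4 Eb4 C3 Abb2 Ebb3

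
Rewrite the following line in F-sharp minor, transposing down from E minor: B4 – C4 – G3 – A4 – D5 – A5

E minor to F-sharp minor down is a minor seventh, so every note moves down by that interval.
B4 becomes C#4
C4 becomes D3
G3 becomes A2
A4 becomes B3
D5 becomes E4
A5 becomes B4

C#4 D3 A2 B3 E4 B4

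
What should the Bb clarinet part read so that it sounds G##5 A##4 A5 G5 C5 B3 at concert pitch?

A##5 B##4 B5 A5 D5 C#4

Written C4 sounds as Bb3 on the Bb clarinet, so concert pitches are written a major second up.
G##5 gives A##5
A##4 gives B##4
A5 gives B5
G5 gives A5
C5 gives D5
B3 gives C#4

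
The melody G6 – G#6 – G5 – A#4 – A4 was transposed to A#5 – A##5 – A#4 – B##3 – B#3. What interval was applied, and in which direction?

down a diminished seventh

From G6 to A#5 is 7 letter names — a seventh of some quality.
A#5 to G6 is 9 semitones, which makes it a diminished seventh; the second version is lower, so the direction is down.
Checking another pair — A4 → B#3 — gives the same interval.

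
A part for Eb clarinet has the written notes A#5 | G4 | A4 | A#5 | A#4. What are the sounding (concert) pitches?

C#6 Bb4 C5 C#6 C#5

Written C4 on the Eb clarinet sounds as Eb4, a minor third higher; apply that shift to every note.
A#5 gives C#6
G4 gives Bb4
A4 gives C5
A#5 gives C#6
A#4 gives C#5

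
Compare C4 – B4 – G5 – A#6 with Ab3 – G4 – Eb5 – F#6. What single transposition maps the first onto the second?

Take the first pair: C4 → Ab3. C to A spans 3 letter names, so the interval is some kind of third.
Ab3 to C4 is 4 semitones, which makes it a major third; the second version is lower, so the direction is down.
Checking another pair — A#6 → F#6 — gives the same interval.

down a major third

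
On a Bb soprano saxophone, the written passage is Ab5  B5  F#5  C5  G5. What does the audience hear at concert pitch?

Gb5 A5 E5 Bb4 F5

Written C4 on the Bb soprano saxophone sounds as Bb3, a major second lower; apply that shift to every note.
Ab5 -> Gb5
B5 -> A5
F#5 -> E5
C5 -> Bb4
G5 -> F5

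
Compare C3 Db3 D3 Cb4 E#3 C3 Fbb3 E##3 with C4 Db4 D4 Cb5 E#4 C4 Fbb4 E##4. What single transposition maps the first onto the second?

up a perfect octave

Take the first pair: C3 → C4. C to C spans 8 letter names, so the interval is some kind of octave.
C3 to C4 is 12 semitones, which makes it a perfect octave; the second version is higher, so the direction is up.
Checking another pair — E##3 → E##4 — gives the same interval.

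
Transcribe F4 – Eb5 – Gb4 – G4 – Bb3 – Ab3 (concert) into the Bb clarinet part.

G4 F5 Ab4 A4 C4 Bb3

Written C4 sounds as Bb3 on the Bb clarinet, so concert pitches are written a major second up.
F4 -> G4
Eb5 -> F5
Gb4 -> Ab4
G4 -> A4
Bb3 -> C4
Ab3 -> Bb3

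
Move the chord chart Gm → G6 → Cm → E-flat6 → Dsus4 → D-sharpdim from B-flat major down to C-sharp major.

A#m A#6 D#m F#6 E#sus4 E##dim

B-flat major down to C-sharp major is a diminished seventh; each chord root moves by that interval while the quality stays the same.
Gm: root G down a diminished seventh → A#, giving A#m.
G6: root G down a diminished seventh → A#, giving A#6.
Cm: root C down a diminished seventh → D#, giving D#m.
E-flat6: root E-flat down a diminished seventh → F#, giving F#6.
Dsus4: root D down a diminished seventh → E#, giving E#sus4.
D-sharpdim: root D-sharp down a diminished seventh → E##, giving E##dim.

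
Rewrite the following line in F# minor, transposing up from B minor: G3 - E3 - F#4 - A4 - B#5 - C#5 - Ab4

From B up to F# is a perfect fifth; apply that to each pitch.
G3 becomes D4
E3 becomes B3
F#4 becomes C#5
A4 becomes E5
B#5 becomes F##6
C#5 becomes G#5
Ab4 becomes Eb5

D4 B3 C#5 E5 F##6 G#5 Eb5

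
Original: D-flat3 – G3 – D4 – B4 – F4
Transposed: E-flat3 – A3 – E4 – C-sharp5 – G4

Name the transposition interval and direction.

up a major second

Take the first pair: Db3 → Eb3. D to E spans 2 letter names, so the interval is some kind of second.
Db3 to Eb3 is 2 semitones, which makes it a major second; the second version is higher, so the direction is up.
Checking another pair — F4 → G4 — gives the same interval.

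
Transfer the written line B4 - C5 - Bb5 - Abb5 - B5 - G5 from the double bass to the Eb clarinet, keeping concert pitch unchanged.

G#3 A3 G4 Fb4 G#4 E4

First find concert pitch: the double bass sounds a perfect octave below written, so B4 C5 Bb5 Abb5 B5 G5 sounds B3 C4 Bb4 Abb4 B4 G4.
Then write for Eb clarinet: it sounds a minor third above written, so the part must be a minor third below concert.
B3 → G#3
C4 → A3
Bb4 → G4
Abb4 → Fb4
B4 → G#4
G4 → E4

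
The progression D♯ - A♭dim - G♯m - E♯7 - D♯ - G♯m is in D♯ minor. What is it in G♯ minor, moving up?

G# Dbdim C#m A#7 G# C#m

D♯ minor up to G♯ minor is a perfect fourth; each chord root moves by that interval while the quality stays the same.
D♯: root D♯ up a perfect fourth → G#, giving G#.
A♭dim: root A♭ up a perfect fourth → Db, giving Dbdim.
G♯m: root G♯ up a perfect fourth → C#, giving C#m.
E♯7: root E♯ up a perfect fourth → A#, giving A#7.
D♯: root D♯ up a perfect fourth → G#, giving G#.
G♯m: root G♯ up a perfect fourth → C#, giving C#m.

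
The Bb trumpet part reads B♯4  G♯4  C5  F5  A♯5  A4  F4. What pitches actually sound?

A#4 F#4 Bb4 Eb5 G#5 G4 Eb4

The Bb trumpet sounds a major second below written, so transpose each written note down a major second.
B#4 becomes A#4
G#4 becomes F#4
C5 becomes Bb4
F5 becomes Eb5
A#5 becomes G#5
A4 becomes G4
F4 becomes Eb4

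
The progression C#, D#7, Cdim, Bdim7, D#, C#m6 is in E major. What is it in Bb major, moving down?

G A7 Gbdim Fdim7 A Gm6

E major down to Bb major is an augmented fourth; each chord root moves by that interval while the quality stays the same.
C#: root C# down an augmented fourth → G, giving G.
D#7: root D# down an augmented fourth → A, giving A7.
Cdim: root C down an augmented fourth → Gb, giving Gbdim.
Bdim7: root B down an augmented fourth → F, giving Fdim7.
D#: root D# down an augmented fourth → A, giving A.
C#m6: root C# down an augmented fourth → G, giving Gm6.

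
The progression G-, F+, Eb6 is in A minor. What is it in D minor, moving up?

A minor up to D minor is a perfect fourth; each chord root moves by that interval while the quality stays the same.
G-: root G up a perfect fourth → C, giving C-.
F+: root F up a perfect fourth → Bb, giving Bb+.
Eb6: root Eb up a perfect fourth → Ab, giving Ab6.

C- Bb+ Ab6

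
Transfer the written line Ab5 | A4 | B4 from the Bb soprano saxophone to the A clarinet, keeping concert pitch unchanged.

Bbb5 Bb4 C5

First find concert pitch: the Bb soprano saxophone sounds a major second below written, so Ab5 A4 B4 sounds Gb5 G4 A4.
Then write for A clarinet: it sounds a minor third below written, so the part must be a minor third above concert.
Gb5 → Bbb5
G4 → Bb4
A4 → C5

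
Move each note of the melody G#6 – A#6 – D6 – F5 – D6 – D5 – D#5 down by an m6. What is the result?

B#5 C##6 F#5 A4 F#5 F#4 F##4

A minor sixth down from G#6 gives B#5.
A minor sixth down from A#6 gives C##6.
D6 down a minor sixth is F#5.
A minor sixth down from F5 gives A4.
A minor sixth down from D6 gives F#5.
A minor sixth down from D5 gives F#4.
A minor sixth down from D#5 gives F##4.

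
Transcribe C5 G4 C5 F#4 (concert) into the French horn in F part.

G5 D5 G5 C#5

Written C4 sounds as F3 on the French horn in F, so concert pitches are written a perfect fifth up.
C5 gives G5
G4 gives D5
C5 gives G5
F#4 gives C#5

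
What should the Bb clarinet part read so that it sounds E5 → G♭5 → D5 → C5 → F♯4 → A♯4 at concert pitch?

Written C4 sounds as Bb3 on the Bb clarinet, so concert pitches are written a major second up.
E5 -> F#5
Gb5 -> Ab5
D5 -> E5
C5 -> D5
F#4 -> G#4
A#4 -> B#4

F#5 Ab5 E5 D5 G#4 B#4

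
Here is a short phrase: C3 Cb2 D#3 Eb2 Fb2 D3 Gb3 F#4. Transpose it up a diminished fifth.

Gb3 Gbb2 A3 Bbb2 Cbb3 Ab3 Dbb4 C5

A diminished fifth up from C3 gives Gb3.
Cb2 up a diminished fifth is Gbb2.
A diminished fifth up from D#3 gives A3.
Eb2 up a diminished fifth is Bbb2.
A diminished fifth up from Fb2 gives Cbb3.
D3: a fifth up reaches A, and 6 semitones makes it Ab3.
Gb3 up a diminished fifth is Dbb4.
F#4 up a diminished fifth is C5.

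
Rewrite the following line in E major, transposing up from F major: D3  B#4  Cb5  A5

C#4 A##5 Bb5 G#6

F major to E major up is a major seventh, so every note moves up by that interval.
D3 becomes C#4
B#4 becomes A##5
Cb5 becomes Bb5
A5 becomes G#6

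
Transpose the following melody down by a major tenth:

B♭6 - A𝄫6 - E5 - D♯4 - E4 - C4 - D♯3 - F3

Bb6 becomes Gb5
Abb6 becomes Fbb5
E5 becomes C4
D#4 becomes B2
E4 becomes C3
C4 becomes Ab2
D#3 becomes B1
F3 becomes Db2

Gb5 Fbb5 C4 B2 C3 Ab2 B1 Db2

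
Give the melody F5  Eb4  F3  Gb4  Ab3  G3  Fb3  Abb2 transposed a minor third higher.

Ab5 Gb4 Ab3 Bbb4 Cb4 Bb3 Abb3 Cbb3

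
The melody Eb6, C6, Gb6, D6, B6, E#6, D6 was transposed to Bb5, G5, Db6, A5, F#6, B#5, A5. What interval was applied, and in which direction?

From Eb6 to Bb5 is 4 letter names — a fourth of some quality.
Bb5 to Eb6 is 5 semitones, which makes it a perfect fourth; the second version is lower, so the direction is down.
Checking another pair — D6 → A5 — gives the same interval.

down a perfect fourth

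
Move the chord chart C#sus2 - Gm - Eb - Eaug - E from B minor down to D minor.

B minor down to D minor is a major sixth; each chord root moves by that interval while the quality stays the same.
C#sus2: root C# down a major sixth → E, giving Esus2.
Gm: root G down a major sixth → Bb, giving Bbm.
Eb: root Eb down a major sixth → Gb, giving Gb.
Eaug: root E down a major sixth → G, giving Gaug.
E: root E down a major sixth → G, giving G.

Esus2 Bbm Gb Gaug G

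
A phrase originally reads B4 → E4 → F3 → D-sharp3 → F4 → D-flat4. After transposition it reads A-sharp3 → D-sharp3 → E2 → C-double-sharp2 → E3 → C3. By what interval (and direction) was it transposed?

Take the first pair: B4 → A#3. B to A spans 9 letter names, so the interval is some kind of ninth.
A#3 to B4 is 13 semitones, which makes it a minor ninth; the second version is lower, so the direction is down.
Checking another pair — Db4 → C3 — gives the same interval.

down a minor ninth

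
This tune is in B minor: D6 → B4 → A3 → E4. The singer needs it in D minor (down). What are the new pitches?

From B down to D is a major sixth; apply that to each pitch.
D6 gives F5
B4 gives D4
A3 gives C3
E4 gives G3

F5 D4 C3 G3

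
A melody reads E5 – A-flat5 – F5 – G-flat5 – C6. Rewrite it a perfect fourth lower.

B4 Eb5 C5 Db5 G5

A perfect fourth down from E5 gives B4.
Ab5 down a perfect fourth is Eb5.
F5 down a perfect fourth is C5.
Gb5: a fourth down reaches D, and 5 semitones makes it Db5.
C6 down a perfect fourth is G5.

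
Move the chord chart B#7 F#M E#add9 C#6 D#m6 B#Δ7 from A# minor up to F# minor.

A# minor up to F# minor is a minor sixth; each chord root moves by that interval while the quality stays the same.
B#7: root B# up a minor sixth → G#, giving G#7.
F#M: root F# up a minor sixth → D, giving DM.
E#add9: root E# up a minor sixth → C#, giving C#add9.
C#6: root C# up a minor sixth → A, giving A6.
D#m6: root D# up a minor sixth → B, giving Bm6.
B#Δ7: root B# up a minor sixth → G#, giving G#Δ7.

G#7 DM C#add9 A6 Bm6 G#Δ7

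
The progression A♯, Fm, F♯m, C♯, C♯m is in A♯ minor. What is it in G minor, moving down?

G Ebbm Ebm Bb Bbm

A♯ minor down to G minor is an augmented second; each chord root moves by that interval while the quality stays the same.
A♯: root A♯ down an augmented second → G, giving G.
Fm: root F down an augmented second → Ebb, giving Ebbm.
F♯m: root F♯ down an augmented second → Eb, giving Ebm.
C♯: root C♯ down an augmented second → Bb, giving Bb.
C♯m: root C♯ down an augmented second → Bb, giving Bbm.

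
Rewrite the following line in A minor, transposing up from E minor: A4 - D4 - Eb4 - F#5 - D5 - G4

E minor to A minor up is a perfect fourth, so every note moves up by that interval.
A4 → D5
D4 → G4
Eb4 → Ab4
F#5 → B5
D5 → G5
G4 → C5

D5 G4 Ab4 B5 G5 C5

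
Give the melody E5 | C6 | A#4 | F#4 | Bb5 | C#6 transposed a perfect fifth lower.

A4 F5 D#4 B3 Eb5 F#5

A perfect fifth down from E5 gives A4.
A perfect fifth down from C6 gives F5.
A#4: a fifth down reaches D, and 7 semitones makes it D#4.
F#4: a fifth down reaches B, and 7 semitones makes it B3.
Bb5: a fifth down reaches E, and 7 semitones makes it Eb5.
A perfect fifth down from C#6 gives F#5.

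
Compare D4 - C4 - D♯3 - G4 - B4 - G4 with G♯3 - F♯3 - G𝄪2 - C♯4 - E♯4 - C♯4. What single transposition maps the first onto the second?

down a diminished fifth

Take the first pair: D4 → G#3. D to G spans 5 letter names, so the interval is some kind of fifth.
G#3 to D4 is 6 semitones, which makes it a diminished fifth; the second version is lower, so the direction is down.
Checking another pair — G4 → C#4 — gives the same interval.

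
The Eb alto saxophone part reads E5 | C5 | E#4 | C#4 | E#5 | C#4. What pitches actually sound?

Written C4 on the Eb alto saxophone sounds as Eb3, a major sixth lower; apply that shift to every note.
E5 -> G4
C5 -> Eb4
E#4 -> G#3
C#4 -> E3
E#5 -> G#4
C#4 -> E3

G4 Eb4 G#3 E3 G#4 E3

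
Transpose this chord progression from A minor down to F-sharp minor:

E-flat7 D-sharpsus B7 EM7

C7 B#sus G#7 C#M7

A minor down to F-sharp minor is a minor third; each chord root moves by that interval while the quality stays the same.
E-flat7: root E-flat down a minor third → C, giving C7.
D-sharpsus: root D-sharp down a minor third → B#, giving B#sus.
B7: root B down a minor third → G#, giving G#7.
EM7: root E down a minor third → C#, giving C#M7.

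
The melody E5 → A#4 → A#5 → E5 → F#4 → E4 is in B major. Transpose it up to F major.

Bb5 E5 E6 Bb5 C5 Bb4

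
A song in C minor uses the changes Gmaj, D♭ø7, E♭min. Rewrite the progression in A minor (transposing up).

C minor up to A minor is a major sixth; each chord root moves by that interval while the quality stays the same.
Gmaj: root G up a major sixth → E, giving Emaj.
D♭ø7: root D♭ up a major sixth → Bb, giving Bbø7.
E♭min: root E♭ up a major sixth → C, giving Cmin.

Emaj Bbø7 Cmin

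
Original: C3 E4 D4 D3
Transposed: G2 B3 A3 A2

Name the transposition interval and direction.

Take the first pair: C3 → G2. C to G spans 4 letter names, so the interval is some kind of fourth.
G2 to C3 is 5 semitones, which makes it a perfect fourth; the second version is lower, so the direction is down.
Checking another pair — D3 → A2 — gives the same interval.

down a perfect fourth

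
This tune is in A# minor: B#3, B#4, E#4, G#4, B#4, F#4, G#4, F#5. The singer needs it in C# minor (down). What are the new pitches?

D#3 D#4 G#3 B3 D#4 A3 B3 A4

From A# down to C# is a major sixth; apply that to each pitch.
B#3 gives D#3
B#4 gives D#4
E#4 gives G#3
G#4 gives B3
B#4 gives D#4
F#4 gives A3
G#4 gives B3
F#5 gives A4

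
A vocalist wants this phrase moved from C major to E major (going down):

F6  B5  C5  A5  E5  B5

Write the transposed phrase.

A5 D#5 E4 C#5 G#4 D#5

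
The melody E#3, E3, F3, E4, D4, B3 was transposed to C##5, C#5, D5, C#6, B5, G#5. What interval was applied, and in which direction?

Take the first pair: E#3 → C##5. E to C spans 13 letter names, so the interval is some kind of thirteenth.
E#3 to C##5 is 21 semitones, which makes it a major thirteenth; the second version is higher, so the direction is up.
Checking another pair — B3 → G#5 — gives the same interval.

up a major thirteenth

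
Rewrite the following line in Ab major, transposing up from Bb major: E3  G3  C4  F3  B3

D4 F4 Bb4 Eb4 A4

Bb major to Ab major up is a minor seventh, so every note moves up by that interval.
E3 to D4
G3 to F4
C4 to Bb4
F3 to Eb4
B3 to A4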